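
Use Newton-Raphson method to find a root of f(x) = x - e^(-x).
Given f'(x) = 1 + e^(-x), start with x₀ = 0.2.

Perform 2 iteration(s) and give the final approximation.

f(x) = x - e^(-x)
f'(x) = 1 + e^(-x)
x₀ = 0.2

Newton-Raphson formula: x_{n+1} = x_n - f(x_n)/f'(x_n)

Iteration 1:
  f(0.200000) = -0.618731
  f'(0.200000) = 1.818731
  x_1 = 0.200000 - (-0.618731)/1.818731 = 0.540199
Iteration 2:
  f(0.540199) = -0.042433
  f'(0.540199) = 1.582632
  x_2 = 0.540199 - (-0.042433)/1.582632 = 0.567011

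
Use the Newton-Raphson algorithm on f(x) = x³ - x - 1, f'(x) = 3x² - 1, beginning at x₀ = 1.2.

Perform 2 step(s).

f(x) = x³ - x - 1
f'(x) = 3x² - 1
x₀ = 1.2

Newton-Raphson formula: x_{n+1} = x_n - f(x_n)/f'(x_n)

Iteration 1:
  f(1.200000) = -0.472000
  f'(1.200000) = 3.320000
  x_1 = 1.200000 - (-0.472000)/3.320000 = 1.342169
Iteration 2:
  f(1.342169) = 0.075636
  f'(1.342169) = 4.404250
  x_2 = 1.342169 - 0.075636/4.404250 = 1.324995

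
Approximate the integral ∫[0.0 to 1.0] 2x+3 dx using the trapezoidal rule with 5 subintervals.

f(x) = 2x+3
a = 0.0, b = 1.0, n = 5
h = (b - a)/n = 0.200000

Trapezoidal rule: (h/2)[f(x₀) + 2f(x₁) + 2f(x₂) + ... + f(xₙ)]

x_0 = 0.0000, f(x_0) = 3.000000, coefficient = 1
x_1 = 0.2000, f(x_1) = 3.400000, coefficient = 2
x_2 = 0.4000, f(x_2) = 3.800000, coefficient = 2
x_3 = 0.6000, f(x_3) = 4.200000, coefficient = 2
x_4 = 0.8000, f(x_4) = 4.600000, coefficient = 2
x_5 = 1.0000, f(x_5) = 5.000000, coefficient = 1

I ≈ (0.200000/2) × 40.000000 = 4.000000
Exact value: 4.000000
Error: 0.000000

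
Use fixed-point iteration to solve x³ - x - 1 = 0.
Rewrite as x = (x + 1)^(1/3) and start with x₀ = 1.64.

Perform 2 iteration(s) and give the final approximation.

Equation: x³ - x - 1 = 0
Fixed-point form: x = (x + 1)^(1/3)
x₀ = 1.64

x_1 = g(1.640000) = 1.382085
x_2 = g(1.382085) = 1.335526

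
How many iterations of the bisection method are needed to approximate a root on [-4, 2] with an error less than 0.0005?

We need (b-a)/2^n ≤ 0.0005
(2 - (-4))/2^n ≤ 0.0005
6/2^n ≤ 0.0005
2^n ≥ 12000
n ≥ log₂(12000) = 13.55
n ≥ 14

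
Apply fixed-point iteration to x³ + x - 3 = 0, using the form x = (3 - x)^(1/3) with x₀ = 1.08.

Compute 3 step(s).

Equation: x³ + x - 3 = 0
Fixed-point form: x = (3 - x)^(1/3)
x₀ = 1.08

x_1 = g(1.080000) = 1.242893
x_2 = g(1.242893) = 1.206700
x_3 = g(1.206700) = 1.214929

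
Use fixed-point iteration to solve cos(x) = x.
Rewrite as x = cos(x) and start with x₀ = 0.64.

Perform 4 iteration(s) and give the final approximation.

Equation: cos(x) = x
Fixed-point form: x = cos(x)
x₀ = 0.64

x_1 = g(0.640000) = 0.802096
x_2 = g(0.802096) = 0.695202
x_3 = g(0.695202) = 0.767924
x_4 = g(0.767924) = 0.719354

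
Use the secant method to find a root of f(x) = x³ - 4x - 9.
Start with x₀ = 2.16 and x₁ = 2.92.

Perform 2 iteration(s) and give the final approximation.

f(x) = x³ - 4x - 9
x₀ = 2.16, x₁ = 2.92

Secant formula: x_{n+1} = x_n - f(x_n)(x_n - x_{n-1})/(f(x_n) - f(x_{n-1}))

Iteration 1:
  f(2.160000) = -7.562304
  f(2.920000) = 4.217088
  x_2 = 2.920000 - 4.217088×(2.920000 - 2.160000)/(4.217088 - (-7.562304))
       = 2.647916
Iteration 2:
  f(2.920000) = 4.217088
  f(2.647916) = -1.025913
  x_3 = 2.647916 - (-1.025913)×(2.647916 - 2.920000)/(-1.025913 - 4.217088)
       = 2.701155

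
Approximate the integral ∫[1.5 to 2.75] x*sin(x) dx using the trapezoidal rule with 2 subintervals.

f(x) = x*sin(x)
a = 1.5, b = 2.75, n = 2
h = (b - a)/n = 0.625000

Trapezoidal rule: (h/2)[f(x₀) + 2f(x₁) + 2f(x₂) + ... + f(xₙ)]

x_0 = 1.5000, f(x_0) = 1.496242, coefficient = 1
x_1 = 2.1250, f(x_1) = 1.806930, coefficient = 2
x_2 = 2.7500, f(x_2) = 1.049568, coefficient = 1

I ≈ (0.625000/2) × 6.159669 = 1.924897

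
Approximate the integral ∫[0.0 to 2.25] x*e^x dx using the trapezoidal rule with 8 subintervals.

f(x) = x*e^x
a = 0.0, b = 2.25, n = 8
h = (b - a)/n = 0.281250

Trapezoidal rule: (h/2)[f(x₀) + 2f(x₁) + 2f(x₂) + ... + f(xₙ)]

x_0 = 0.0000, f(x_0) = 0.000000, coefficient = 1
x_1 = 0.2812, f(x_1) = 0.372596, coefficient = 2
x_2 = 0.5625, f(x_2) = 0.987218, coefficient = 2
x_3 = 0.8438, f(x_3) = 1.961778, coefficient = 2
x_4 = 1.1250, f(x_4) = 3.465244, coefficient = 2
x_5 = 1.4062, f(x_5) = 5.738378, coefficient = 2
x_6 = 1.6875, f(x_6) = 9.122539, coefficient = 2
x_7 = 1.9688, f(x_7) = 14.099634, coefficient = 2
x_8 = 2.2500, f(x_8) = 21.347406, coefficient = 1

I ≈ (0.281250/2) × 92.842178 = 13.055931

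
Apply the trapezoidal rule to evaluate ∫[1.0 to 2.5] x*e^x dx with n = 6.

f(x) = x*e^x
a = 1.0, b = 2.5, n = 6
h = (b - a)/n = 0.250000

Trapezoidal rule: (h/2)[f(x₀) + 2f(x₁) + 2f(x₂) + ... + f(xₙ)]

x_0 = 1.0000, f(x_0) = 2.718282, coefficient = 1
x_1 = 1.2500, f(x_1) = 4.362929, coefficient = 2
x_2 = 1.5000, f(x_2) = 6.722534, coefficient = 2
x_3 = 1.7500, f(x_3) = 10.070555, coefficient = 2
x_4 = 2.0000, f(x_4) = 14.778112, coefficient = 2
x_5 = 2.2500, f(x_5) = 21.347406, coefficient = 2
x_6 = 2.5000, f(x_6) = 30.456235, coefficient = 1

I ≈ (0.250000/2) × 147.737586 = 18.467198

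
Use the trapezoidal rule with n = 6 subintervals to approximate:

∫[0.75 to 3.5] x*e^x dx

f(x) = x*e^x
a = 0.75, b = 3.5, n = 6
h = (b - a)/n = 0.458333

Trapezoidal rule: (h/2)[f(x₀) + 2f(x₁) + 2f(x₂) + ... + f(xₙ)]

x_0 = 0.7500, f(x_0) = 1.587750, coefficient = 1
x_1 = 1.2083, f(x_1) = 4.045379, coefficient = 2
x_2 = 1.6667, f(x_2) = 8.824150, coefficient = 2
x_3 = 2.1250, f(x_3) = 17.792407, coefficient = 2
x_4 = 2.5833, f(x_4) = 34.206439, coefficient = 2
x_5 = 3.0417, f(x_5) = 63.692848, coefficient = 2
x_6 = 3.5000, f(x_6) = 115.904082, coefficient = 1

I ≈ (0.458333/2) × 374.614278 = 85.849105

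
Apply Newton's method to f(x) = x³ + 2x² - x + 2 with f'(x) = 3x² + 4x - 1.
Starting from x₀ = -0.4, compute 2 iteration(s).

f(x) = x³ + 2x² - x + 2
f'(x) = 3x² + 4x - 1
x₀ = -0.4

Newton-Raphson formula: x_{n+1} = x_n - f(x_n)/f'(x_n)

Iteration 1:
  f(-0.400000) = 2.656000
  f'(-0.400000) = -2.120000
  x_1 = -0.400000 - 2.656000/(-2.120000) = 0.852830
Iteration 2:
  f(0.852830) = 3.222088
  f'(0.852830) = 4.593279
  x_2 = 0.852830 - 3.222088/4.593279 = 0.151351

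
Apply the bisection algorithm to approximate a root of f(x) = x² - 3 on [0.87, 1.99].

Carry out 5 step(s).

f(x) = x² - 3
Initial interval: [0.87, 1.99]

Iteration 1:
  c_1 = (0.870000 + 1.990000)/2 = 1.430000
  f(c_1) = f(1.430000) = -0.955100
  f(a) × f(c) ≥ 0, new interval: [1.430000, 1.990000]
Iteration 2:
  c_2 = (1.430000 + 1.990000)/2 = 1.710000
  f(c_2) = f(1.710000) = -0.075900
  f(a) × f(c) ≥ 0, new interval: [1.710000, 1.990000]
Iteration 3:
  c_3 = (1.710000 + 1.990000)/2 = 1.850000
  f(c_3) = f(1.850000) = 0.422500
  f(a) × f(c) < 0, new interval: [1.710000, 1.850000]
Iteration 4:
  c_4 = (1.710000 + 1.850000)/2 = 1.780000
  f(c_4) = f(1.780000) = 0.168400
  f(a) × f(c) < 0, new interval: [1.710000, 1.780000]
Iteration 5:
  c_5 = (1.710000 + 1.780000)/2 = 1.745000
  f(c_5) = f(1.745000) = 0.045025
  f(a) × f(c) < 0, new interval: [1.710000, 1.745000]

After 5 iteration(s), the approximation is c_5 = 1.745000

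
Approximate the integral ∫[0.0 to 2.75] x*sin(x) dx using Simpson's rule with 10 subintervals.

f(x) = x*sin(x)
a = 0.0, b = 2.75, n = 10
h = (b - a)/n = 0.275000

Simpson's rule: (h/3)[f(x₀) + 4f(x₁) + 2f(x₂) + ... + f(xₙ)]

x_0 = 0.0000, f(x_0) = 0.000000, coefficient = 1
x_1 = 0.2750, f(x_1) = 0.074675, coefficient = 4
x_2 = 0.5500, f(x_2) = 0.287478, coefficient = 2
x_3 = 0.8250, f(x_3) = 0.606002, coefficient = 4
x_4 = 1.1000, f(x_4) = 0.980328, coefficient = 2
x_5 = 1.3750, f(x_5) = 1.348728, coefficient = 4
x_6 = 1.6500, f(x_6) = 1.644827, coefficient = 2
x_7 = 1.9250, f(x_7) = 1.805502, coefficient = 4
x_8 = 2.2000, f(x_8) = 1.778692, coefficient = 2
x_9 = 2.4750, f(x_9) = 1.530321, coefficient = 4
x_10 = 2.7500, f(x_10) = 1.049568, coefficient = 1

I ≈ (0.275000/3) × 31.893132 = 2.923537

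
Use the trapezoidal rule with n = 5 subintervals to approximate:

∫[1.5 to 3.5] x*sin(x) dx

f(x) = x*sin(x)
a = 1.5, b = 3.5, n = 5
h = (b - a)/n = 0.400000

Trapezoidal rule: (h/2)[f(x₀) + 2f(x₁) + 2f(x₂) + ... + f(xₙ)]

x_0 = 1.5000, f(x_0) = 1.496242, coefficient = 1
x_1 = 1.9000, f(x_1) = 1.797970, coefficient = 2
x_2 = 2.3000, f(x_2) = 1.715122, coefficient = 2
x_3 = 2.7000, f(x_3) = 1.153926, coefficient = 2
x_4 = 3.1000, f(x_4) = 0.128900, coefficient = 2
x_5 = 3.5000, f(x_5) = -1.227741, coefficient = 1

I ≈ (0.400000/2) × 9.860337 = 1.972067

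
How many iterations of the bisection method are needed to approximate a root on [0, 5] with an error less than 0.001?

We need (b-a)/2^n ≤ 0.001
(5 - 0)/2^n ≤ 0.001
5/2^n ≤ 0.001
2^n ≥ 5000
n ≥ log₂(5000) = 12.29
n ≥ 13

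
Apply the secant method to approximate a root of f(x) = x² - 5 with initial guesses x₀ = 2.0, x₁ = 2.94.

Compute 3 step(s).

f(x) = x² - 5
x₀ = 2.0, x₁ = 2.94

Secant formula: x_{n+1} = x_n - f(x_n)(x_n - x_{n-1})/(f(x_n) - f(x_{n-1}))

Iteration 1:
  f(2.000000) = -1.000000
  f(2.940000) = 3.643600
  x_2 = 2.940000 - 3.643600×(2.940000 - 2.000000)/(3.643600 - (-1.000000))
       = 2.202429
Iteration 2:
  f(2.940000) = 3.643600
  f(2.202429) = -0.149306
  x_3 = 2.202429 - (-0.149306)×(2.202429 - 2.940000)/(-0.149306 - 3.643600)
       = 2.231463
Iteration 3:
  f(2.202429) = -0.149306
  f(2.231463) = -0.020572
  x_4 = 2.231463 - (-0.020572)×(2.231463 - 2.202429)/(-0.020572 - (-0.149306))
       = 2.236103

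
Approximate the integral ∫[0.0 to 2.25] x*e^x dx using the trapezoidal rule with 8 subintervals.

f(x) = x*e^x
a = 0.0, b = 2.25, n = 8
h = (b - a)/n = 0.281250

Trapezoidal rule: (h/2)[f(x₀) + 2f(x₁) + 2f(x₂) + ... + f(xₙ)]

x_0 = 0.0000, f(x_0) = 0.000000, coefficient = 1
x_1 = 0.2812, f(x_1) = 0.372596, coefficient = 2
x_2 = 0.5625, f(x_2) = 0.987218, coefficient = 2
x_3 = 0.8438, f(x_3) = 1.961778, coefficient = 2
x_4 = 1.1250, f(x_4) = 3.465244, coefficient = 2
x_5 = 1.4062, f(x_5) = 5.738378, coefficient = 2
x_6 = 1.6875, f(x_6) = 9.122539, coefficient = 2
x_7 = 1.9688, f(x_7) = 14.099634, coefficient = 2
x_8 = 2.2500, f(x_8) = 21.347406, coefficient = 1

I ≈ (0.281250/2) × 92.842178 = 13.055931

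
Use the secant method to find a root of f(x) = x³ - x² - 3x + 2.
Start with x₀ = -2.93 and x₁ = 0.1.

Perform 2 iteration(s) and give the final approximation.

f(x) = x³ - x² - 3x + 2
x₀ = -2.93, x₁ = 0.1

Secant formula: x_{n+1} = x_n - f(x_n)(x_n - x_{n-1})/(f(x_n) - f(x_{n-1}))

Iteration 1:
  f(-2.930000) = -22.948657
  f(0.100000) = 1.691000
  x_2 = 0.100000 - 1.691000×(0.100000 - (-2.930000))/(1.691000 - (-22.948657))
       = -0.107946
Iteration 2:
  f(0.100000) = 1.691000
  f(-0.107946) = 2.310929
  x_3 = -0.107946 - 2.310929×(-0.107946 - 0.100000)/(2.310929 - 1.691000)
       = 0.667222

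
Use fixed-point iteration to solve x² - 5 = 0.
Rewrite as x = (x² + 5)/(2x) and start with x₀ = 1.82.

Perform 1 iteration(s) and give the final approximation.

Equation: x² - 5 = 0
Fixed-point form: x = (x² + 5)/(2x)
x₀ = 1.82

x_1 = g(1.820000) = 2.283626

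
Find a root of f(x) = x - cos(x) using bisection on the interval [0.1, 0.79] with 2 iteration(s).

f(x) = x - cos(x)
Initial interval: [0.1, 0.79]

Iteration 1:
  c_1 = (0.100000 + 0.790000)/2 = 0.445000
  f(c_1) = f(0.445000) = -0.457611
  f(a) × f(c) ≥ 0, new interval: [0.445000, 0.790000]
Iteration 2:
  c_2 = (0.445000 + 0.790000)/2 = 0.617500
  f(c_2) = f(0.617500) = -0.197828
  f(a) × f(c) ≥ 0, new interval: [0.617500, 0.790000]

After 2 iteration(s), the approximation is c_2 = 0.617500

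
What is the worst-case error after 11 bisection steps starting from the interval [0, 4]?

Bisection error bound: |error| ≤ (b-a)/2^n
|error| ≤ (4 - 0)/2^11 = 4/2^11
|error| ≤ 0.0019531250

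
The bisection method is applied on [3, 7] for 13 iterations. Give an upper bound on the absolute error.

Bisection error bound: |error| ≤ (b-a)/2^n
|error| ≤ (7 - 3)/2^13 = 4/2^13
|error| ≤ 0.0004882812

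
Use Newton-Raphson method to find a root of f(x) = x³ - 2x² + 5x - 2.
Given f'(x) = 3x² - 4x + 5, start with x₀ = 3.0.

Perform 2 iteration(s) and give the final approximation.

f(x) = x³ - 2x² + 5x - 2
f'(x) = 3x² - 4x + 5
x₀ = 3.0

Newton-Raphson formula: x_{n+1} = x_n - f(x_n)/f'(x_n)

Iteration 1:
  f(3.000000) = 22.000000
  f'(3.000000) = 20.000000
  x_1 = 3.000000 - 22.000000/20.000000 = 1.900000
Iteration 2:
  f(1.900000) = 7.139000
  f'(1.900000) = 8.230000
  x_2 = 1.900000 - 7.139000/8.230000 = 1.032564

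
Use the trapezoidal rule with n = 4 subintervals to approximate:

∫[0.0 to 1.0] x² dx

f(x) = x²
a = 0.0, b = 1.0, n = 4
h = (b - a)/n = 0.250000

Trapezoidal rule: (h/2)[f(x₀) + 2f(x₁) + 2f(x₂) + ... + f(xₙ)]

x_0 = 0.0000, f(x_0) = 0.000000, coefficient = 1
x_1 = 0.2500, f(x_1) = 0.062500, coefficient = 2
x_2 = 0.5000, f(x_2) = 0.250000, coefficient = 2
x_3 = 0.7500, f(x_3) = 0.562500, coefficient = 2
x_4 = 1.0000, f(x_4) = 1.000000, coefficient = 1

I ≈ (0.250000/2) × 2.750000 = 0.343750
Exact value: 0.333333
Error: 0.010417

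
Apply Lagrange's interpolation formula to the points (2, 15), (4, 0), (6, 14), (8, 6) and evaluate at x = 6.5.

Lagrange interpolation formula:
P(x) = Σ yᵢ × Lᵢ(x)
where Lᵢ(x) = Π_{j≠i} (x - xⱼ)/(xᵢ - xⱼ)

L_0(6.5) = (6.5 - 4)/(2 - 4) × (6.5 - 6)/(2 - 6) × (6.5 - 8)/(2 - 8) = 0.039062
L_1(6.5) = (6.5 - 2)/(4 - 2) × (6.5 - 6)/(4 - 6) × (6.5 - 8)/(4 - 8) = -0.210938
L_2(6.5) = (6.5 - 2)/(6 - 2) × (6.5 - 4)/(6 - 4) × (6.5 - 8)/(6 - 8) = 1.054688
L_3(6.5) = (6.5 - 2)/(8 - 2) × (6.5 - 4)/(8 - 4) × (6.5 - 6)/(8 - 6) = 0.117188

P(6.5) = 15×L_0(6.5) + 0×L_1(6.5) + 14×L_2(6.5) + 6×L_3(6.5)
P(6.5) = 16.054688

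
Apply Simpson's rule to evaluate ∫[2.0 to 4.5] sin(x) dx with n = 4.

f(x) = sin(x)
a = 2.0, b = 4.5, n = 4
h = (b - a)/n = 0.625000

Simpson's rule: (h/3)[f(x₀) + 4f(x₁) + 2f(x₂) + ... + f(xₙ)]

x_0 = 2.0000, f(x_0) = 0.909297, coefficient = 1
x_1 = 2.6250, f(x_1) = 0.493920, coefficient = 4
x_2 = 3.2500, f(x_2) = -0.108195, coefficient = 2
x_3 = 3.8750, f(x_3) = -0.669405, coefficient = 4
x_4 = 4.5000, f(x_4) = -0.977530, coefficient = 1

I ≈ (0.625000/3) × -0.986561 = -0.205534
Exact value: -0.205351
Error: 0.000183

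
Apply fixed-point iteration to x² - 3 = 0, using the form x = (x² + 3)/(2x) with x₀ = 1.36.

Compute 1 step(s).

Equation: x² - 3 = 0
Fixed-point form: x = (x² + 3)/(2x)
x₀ = 1.36

x_1 = g(1.360000) = 1.782941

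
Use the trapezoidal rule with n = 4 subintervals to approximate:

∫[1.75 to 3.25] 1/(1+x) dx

f(x) = 1/(1+x)
a = 1.75, b = 3.25, n = 4
h = (b - a)/n = 0.375000

Trapezoidal rule: (h/2)[f(x₀) + 2f(x₁) + 2f(x₂) + ... + f(xₙ)]

x_0 = 1.7500, f(x_0) = 0.363636, coefficient = 1
x_1 = 2.1250, f(x_1) = 0.320000, coefficient = 2
x_2 = 2.5000, f(x_2) = 0.285714, coefficient = 2
x_3 = 2.8750, f(x_3) = 0.258065, coefficient = 2
x_4 = 3.2500, f(x_4) = 0.235294, coefficient = 1

I ≈ (0.375000/2) × 2.326488 = 0.436217
Exact value: 0.435318
Error: 0.000898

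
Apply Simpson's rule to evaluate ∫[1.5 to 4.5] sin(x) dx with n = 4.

f(x) = sin(x)
a = 1.5, b = 4.5, n = 4
h = (b - a)/n = 0.750000

Simpson's rule: (h/3)[f(x₀) + 4f(x₁) + 2f(x₂) + ... + f(xₙ)]

x_0 = 1.5000, f(x_0) = 0.997495, coefficient = 1
x_1 = 2.2500, f(x_1) = 0.778073, coefficient = 4
x_2 = 3.0000, f(x_2) = 0.141120, coefficient = 2
x_3 = 3.7500, f(x_3) = -0.571561, coefficient = 4
x_4 = 4.5000, f(x_4) = -0.977530, coefficient = 1

I ≈ (0.750000/3) × 1.128252 = 0.282063
Exact value: 0.281533
Error: 0.000530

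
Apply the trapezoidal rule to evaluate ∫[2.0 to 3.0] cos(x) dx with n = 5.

f(x) = cos(x)
a = 2.0, b = 3.0, n = 5
h = (b - a)/n = 0.200000

Trapezoidal rule: (h/2)[f(x₀) + 2f(x₁) + 2f(x₂) + ... + f(xₙ)]

x_0 = 2.0000, f(x_0) = -0.416147, coefficient = 1
x_1 = 2.2000, f(x_1) = -0.588501, coefficient = 2
x_2 = 2.4000, f(x_2) = -0.737394, coefficient = 2
x_3 = 2.6000, f(x_3) = -0.856889, coefficient = 2
x_4 = 2.8000, f(x_4) = -0.942222, coefficient = 2
x_5 = 3.0000, f(x_5) = -0.989992, coefficient = 1

I ≈ (0.200000/2) × -7.656151 = -0.765615
Exact value: -0.768177
Error: 0.002562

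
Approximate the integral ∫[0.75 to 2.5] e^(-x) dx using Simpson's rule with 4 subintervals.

f(x) = e^(-x)
a = 0.75, b = 2.5, n = 4
h = (b - a)/n = 0.437500

Simpson's rule: (h/3)[f(x₀) + 4f(x₁) + 2f(x₂) + ... + f(xₙ)]

x_0 = 0.7500, f(x_0) = 0.472367, coefficient = 1
x_1 = 1.1875, f(x_1) = 0.304983, coefficient = 4
x_2 = 1.6250, f(x_2) = 0.196912, coefficient = 2
x_3 = 2.0625, f(x_3) = 0.127136, coefficient = 4
x_4 = 2.5000, f(x_4) = 0.082085, coefficient = 1

I ≈ (0.437500/3) × 2.676749 = 0.390359
Exact value: 0.390282
Error: 0.000078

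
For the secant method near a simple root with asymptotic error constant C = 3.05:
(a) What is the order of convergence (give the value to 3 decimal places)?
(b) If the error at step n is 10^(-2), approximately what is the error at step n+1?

(a) Secant method has superlinear convergence with order φ = (1+√5)/2 ≈ 1.618.
    This means |e_{n+1}| ≈ C|e_n|^1.618.

(b) With |e_n| = 10^(-2) and C = 3.05:
    |e_{n+1}| ≈ 3.05 × (10^(-2))^1.618 = 3.05 × 10^(-3.24)

(a) ≈ 1.618 (golden ratio); (b) |e_{n+1}| ≈ 1.771e-03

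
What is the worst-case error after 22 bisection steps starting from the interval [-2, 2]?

Bisection error bound: |error| ≤ (b-a)/2^n
|error| ≤ (2 - (-2))/2^22 = 4/2^22
|error| ≤ 0.0000009537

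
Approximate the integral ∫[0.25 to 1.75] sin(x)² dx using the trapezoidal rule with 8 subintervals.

f(x) = sin(x)²
a = 0.25, b = 1.75, n = 8
h = (b - a)/n = 0.187500

Trapezoidal rule: (h/2)[f(x₀) + 2f(x₁) + 2f(x₂) + ... + f(xₙ)]

x_0 = 0.2500, f(x_0) = 0.061209, coefficient = 1
x_1 = 0.4375, f(x_1) = 0.179502, coefficient = 2
x_2 = 0.6250, f(x_2) = 0.342339, coefficient = 2
x_3 = 0.8125, f(x_3) = 0.527089, coefficient = 2
x_4 = 1.0000, f(x_4) = 0.708073, coefficient = 2
x_5 = 1.1875, f(x_5) = 0.860139, coefficient = 2
x_6 = 1.3750, f(x_6) = 0.962151, coefficient = 2
x_7 = 1.5625, f(x_7) = 0.999931, coefficient = 2
x_8 = 1.7500, f(x_8) = 0.968228, coefficient = 1

I ≈ (0.187500/2) × 10.187885 = 0.955114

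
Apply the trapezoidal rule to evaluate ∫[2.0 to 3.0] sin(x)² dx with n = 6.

f(x) = sin(x)²
a = 2.0, b = 3.0, n = 6
h = (b - a)/n = 0.166667

Trapezoidal rule: (h/2)[f(x₀) + 2f(x₁) + 2f(x₂) + ... + f(xₙ)]

x_0 = 2.0000, f(x_0) = 0.826822, coefficient = 1
x_1 = 2.1667, f(x_1) = 0.685022, coefficient = 2
x_2 = 2.3333, f(x_2) = 0.522853, coefficient = 2
x_3 = 2.5000, f(x_3) = 0.358169, coefficient = 2
x_4 = 2.6667, f(x_4) = 0.209098, coefficient = 2
x_5 = 2.8333, f(x_5) = 0.092052, coefficient = 2
x_6 = 3.0000, f(x_6) = 0.019915, coefficient = 1

I ≈ (0.166667/2) × 4.581124 = 0.381760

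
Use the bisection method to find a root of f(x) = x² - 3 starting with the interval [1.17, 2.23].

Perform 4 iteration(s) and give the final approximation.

f(x) = x² - 3
Initial interval: [1.17, 2.23]

Iteration 1:
  c_1 = (1.170000 + 2.230000)/2 = 1.700000
  f(c_1) = f(1.700000) = -0.110000
  f(a) × f(c) ≥ 0, new interval: [1.700000, 2.230000]
Iteration 2:
  c_2 = (1.700000 + 2.230000)/2 = 1.965000
  f(c_2) = f(1.965000) = 0.861225
  f(a) × f(c) < 0, new interval: [1.700000, 1.965000]
Iteration 3:
  c_3 = (1.700000 + 1.965000)/2 = 1.832500
  f(c_3) = f(1.832500) = 0.358056
  f(a) × f(c) < 0, new interval: [1.700000, 1.832500]
Iteration 4:
  c_4 = (1.700000 + 1.832500)/2 = 1.766250
  f(c_4) = f(1.766250) = 0.119639
  f(a) × f(c) < 0, new interval: [1.700000, 1.766250]

After 4 iteration(s), the approximation is c_4 = 1.766250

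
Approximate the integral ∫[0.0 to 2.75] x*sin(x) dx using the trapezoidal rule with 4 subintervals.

f(x) = x*sin(x)
a = 0.0, b = 2.75, n = 4
h = (b - a)/n = 0.687500

Trapezoidal rule: (h/2)[f(x₀) + 2f(x₁) + 2f(x₂) + ... + f(xₙ)]

x_0 = 0.0000, f(x_0) = 0.000000, coefficient = 1
x_1 = 0.6875, f(x_1) = 0.436292, coefficient = 2
x_2 = 1.3750, f(x_2) = 1.348728, coefficient = 2
x_3 = 2.0625, f(x_3) = 1.818155, coefficient = 2
x_4 = 2.7500, f(x_4) = 1.049568, coefficient = 1

I ≈ (0.687500/2) × 8.255919 = 2.837972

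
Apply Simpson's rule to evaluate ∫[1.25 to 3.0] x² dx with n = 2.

f(x) = x²
a = 1.25, b = 3.0, n = 2
h = (b - a)/n = 0.875000

Simpson's rule: (h/3)[f(x₀) + 4f(x₁) + 2f(x₂) + ... + f(xₙ)]

x_0 = 1.2500, f(x_0) = 1.562500, coefficient = 1
x_1 = 2.1250, f(x_1) = 4.515625, coefficient = 4
x_2 = 3.0000, f(x_2) = 9.000000, coefficient = 1

I ≈ (0.875000/3) × 28.625000 = 8.348958
Exact value: 8.348958
Error: 0.000000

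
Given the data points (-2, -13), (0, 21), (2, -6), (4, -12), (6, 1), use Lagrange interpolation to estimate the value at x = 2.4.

Lagrange interpolation formula:
P(x) = Σ yᵢ × Lᵢ(x)
where Lᵢ(x) = Π_{j≠i} (x - xⱼ)/(xᵢ - xⱼ)

L_0(2.4) = (2.4 - 0)/(-2 - 0) × (2.4 - 2)/(-2 - 2) × (2.4 - 4)/(-2 - 4) × (2.4 - 6)/(-2 - 6) = 0.014400
L_1(2.4) = (2.4 - (-2))/(0 - (-2)) × (2.4 - 2)/(0 - 2) × (2.4 - 4)/(0 - 4) × (2.4 - 6)/(0 - 6) = -0.105600
L_2(2.4) = (2.4 - (-2))/(2 - (-2)) × (2.4 - 0)/(2 - 0) × (2.4 - 4)/(2 - 4) × (2.4 - 6)/(2 - 6) = 0.950400
L_3(2.4) = (2.4 - (-2))/(4 - (-2)) × (2.4 - 0)/(4 - 0) × (2.4 - 2)/(4 - 2) × (2.4 - 6)/(4 - 6) = 0.158400
L_4(2.4) = (2.4 - (-2))/(6 - (-2)) × (2.4 - 0)/(6 - 0) × (2.4 - 2)/(6 - 2) × (2.4 - 4)/(6 - 4) = -0.017600

P(2.4) = (-13)×L_0(2.4) + 21×L_1(2.4) + (-6)×L_2(2.4) + (-12)×L_3(2.4) + 1×L_4(2.4)
P(2.4) = -10.025600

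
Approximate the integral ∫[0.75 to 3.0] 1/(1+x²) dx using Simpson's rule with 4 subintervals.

f(x) = 1/(1+x²)
a = 0.75, b = 3.0, n = 4
h = (b - a)/n = 0.562500

Simpson's rule: (h/3)[f(x₀) + 4f(x₁) + 2f(x₂) + ... + f(xₙ)]

x_0 = 0.7500, f(x_0) = 0.640000, coefficient = 1
x_1 = 1.3125, f(x_1) = 0.367288, coefficient = 4
x_2 = 1.8750, f(x_2) = 0.221453, coefficient = 2
x_3 = 2.4375, f(x_3) = 0.144063, coefficient = 4
x_4 = 3.0000, f(x_4) = 0.100000, coefficient = 1

I ≈ (0.562500/3) × 3.228312 = 0.605309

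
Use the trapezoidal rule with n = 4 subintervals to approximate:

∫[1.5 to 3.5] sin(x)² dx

f(x) = sin(x)²
a = 1.5, b = 3.5, n = 4
h = (b - a)/n = 0.500000

Trapezoidal rule: (h/2)[f(x₀) + 2f(x₁) + 2f(x₂) + ... + f(xₙ)]

x_0 = 1.5000, f(x_0) = 0.994996, coefficient = 1
x_1 = 2.0000, f(x_1) = 0.826822, coefficient = 2
x_2 = 2.5000, f(x_2) = 0.358169, coefficient = 2
x_3 = 3.0000, f(x_3) = 0.019915, coefficient = 2
x_4 = 3.5000, f(x_4) = 0.123049, coefficient = 1

I ≈ (0.500000/2) × 3.527856 = 0.881964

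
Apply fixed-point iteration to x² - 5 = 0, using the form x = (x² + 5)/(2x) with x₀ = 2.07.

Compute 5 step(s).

Equation: x² - 5 = 0
Fixed-point form: x = (x² + 5)/(2x)
x₀ = 2.07

x_1 = g(2.070000) = 2.242729
x_2 = g(2.242729) = 2.236078
x_3 = g(2.236078) = 2.236068
x_4 = g(2.236068) = 2.236068
x_5 = g(2.236068) = 2.236068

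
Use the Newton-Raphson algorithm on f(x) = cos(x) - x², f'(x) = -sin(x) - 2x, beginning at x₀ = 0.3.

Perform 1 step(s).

f(x) = cos(x) - x²
f'(x) = -sin(x) - 2x
x₀ = 0.3

Newton-Raphson formula: x_{n+1} = x_n - f(x_n)/f'(x_n)

Iteration 1:
  f(0.300000) = 0.865336
  f'(0.300000) = -0.895520
  x_1 = 0.300000 - 0.865336/(-0.895520) = 1.266295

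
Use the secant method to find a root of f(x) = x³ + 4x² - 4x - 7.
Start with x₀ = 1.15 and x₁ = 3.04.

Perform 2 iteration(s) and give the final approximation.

f(x) = x³ + 4x² - 4x - 7
x₀ = 1.15, x₁ = 3.04

Secant formula: x_{n+1} = x_n - f(x_n)(x_n - x_{n-1})/(f(x_n) - f(x_{n-1}))

Iteration 1:
  f(1.150000) = -4.789125
  f(3.040000) = 45.900864
  x_2 = 3.040000 - 45.900864×(3.040000 - 1.150000)/(45.900864 - (-4.789125))
       = 1.328565
Iteration 2:
  f(3.040000) = 45.900864
  f(1.328565) = -2.908893
  x_3 = 1.328565 - (-2.908893)×(1.328565 - 3.040000)/(-2.908893 - 45.900864)
       = 1.430560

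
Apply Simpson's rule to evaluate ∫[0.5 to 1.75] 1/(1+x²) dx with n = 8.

f(x) = 1/(1+x²)
a = 0.5, b = 1.75, n = 8
h = (b - a)/n = 0.156250

Simpson's rule: (h/3)[f(x₀) + 4f(x₁) + 2f(x₂) + ... + f(xₙ)]

x_0 = 0.5000, f(x_0) = 0.800000, coefficient = 1
x_1 = 0.6562, f(x_1) = 0.698976, coefficient = 4
x_2 = 0.8125, f(x_2) = 0.602353, coefficient = 2
x_3 = 0.9688, f(x_3) = 0.515869, coefficient = 4
x_4 = 1.1250, f(x_4) = 0.441379, coefficient = 2
x_5 = 1.2812, f(x_5) = 0.378558, coefficient = 4
x_6 = 1.4375, f(x_6) = 0.326115, coefficient = 2
x_7 = 1.5938, f(x_7) = 0.282483, coefficient = 4
x_8 = 1.7500, f(x_8) = 0.246154, coefficient = 1

I ≈ (0.156250/3) × 11.289392 = 0.587989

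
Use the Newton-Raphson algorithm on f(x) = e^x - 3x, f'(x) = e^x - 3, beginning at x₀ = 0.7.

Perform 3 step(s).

f(x) = e^x - 3x
f'(x) = e^x - 3
x₀ = 0.7

Newton-Raphson formula: x_{n+1} = x_n - f(x_n)/f'(x_n)

Iteration 1:
  f(0.700000) = -0.086247
  f'(0.700000) = -0.986247
  x_1 = 0.700000 - (-0.086247)/(-0.986247) = 0.612550
Iteration 2:
  f(0.612550) = 0.007480
  f'(0.612550) = -1.154869
  x_2 = 0.612550 - 0.007480/(-1.154869) = 0.619027
Iteration 3:
  f(0.619027) = 0.000039
  f'(0.619027) = -1.142879
  x_3 = 0.619027 - 0.000039/(-1.142879) = 0.619061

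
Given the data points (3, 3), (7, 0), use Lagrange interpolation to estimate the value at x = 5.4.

Lagrange interpolation formula:
P(x) = Σ yᵢ × Lᵢ(x)
where Lᵢ(x) = Π_{j≠i} (x - xⱼ)/(xᵢ - xⱼ)

L_0(5.4) = (5.4 - 7)/(3 - 7) = 0.400000
L_1(5.4) = (5.4 - 3)/(7 - 3) = 0.600000

P(5.4) = 3×L_0(5.4) + 0×L_1(5.4)
P(5.4) = 1.200000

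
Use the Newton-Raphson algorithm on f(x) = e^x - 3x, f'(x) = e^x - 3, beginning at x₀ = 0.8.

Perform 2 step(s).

f(x) = e^x - 3x
f'(x) = e^x - 3
x₀ = 0.8

Newton-Raphson formula: x_{n+1} = x_n - f(x_n)/f'(x_n)

Iteration 1:
  f(0.800000) = -0.174459
  f'(0.800000) = -0.774459
  x_1 = 0.800000 - (-0.174459)/(-0.774459) = 0.574734
Iteration 2:
  f(0.574734) = 0.052456
  f'(0.574734) = -1.223342
  x_2 = 0.574734 - 0.052456/(-1.223342) = 0.617613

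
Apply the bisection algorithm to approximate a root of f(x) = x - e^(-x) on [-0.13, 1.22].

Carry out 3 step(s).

f(x) = x - e^(-x)
Initial interval: [-0.13, 1.22]

Iteration 1:
  c_1 = (-0.130000 + 1.220000)/2 = 0.545000
  f(c_1) = f(0.545000) = -0.034842
  f(a) × f(c) ≥ 0, new interval: [0.545000, 1.220000]
Iteration 2:
  c_2 = (0.545000 + 1.220000)/2 = 0.882500
  f(c_2) = f(0.882500) = 0.468753
  f(a) × f(c) < 0, new interval: [0.545000, 0.882500]
Iteration 3:
  c_3 = (0.545000 + 0.882500)/2 = 0.713750
  f(c_3) = f(0.713750) = 0.223946
  f(a) × f(c) < 0, new interval: [0.545000, 0.713750]

After 3 iteration(s), the approximation is c_3 = 0.713750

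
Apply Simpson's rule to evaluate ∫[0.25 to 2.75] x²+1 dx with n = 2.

f(x) = x²+1
a = 0.25, b = 2.75, n = 2
h = (b - a)/n = 1.250000

Simpson's rule: (h/3)[f(x₀) + 4f(x₁) + 2f(x₂) + ... + f(xₙ)]

x_0 = 0.2500, f(x_0) = 1.062500, coefficient = 1
x_1 = 1.5000, f(x_1) = 3.250000, coefficient = 4
x_2 = 2.7500, f(x_2) = 8.562500, coefficient = 1

I ≈ (1.250000/3) × 22.625000 = 9.427083
Exact value: 9.427083
Error: 0.000000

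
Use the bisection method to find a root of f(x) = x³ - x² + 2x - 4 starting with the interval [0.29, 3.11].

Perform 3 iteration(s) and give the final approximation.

f(x) = x³ - x² + 2x - 4
Initial interval: [0.29, 3.11]

Iteration 1:
  c_1 = (0.290000 + 3.110000)/2 = 1.700000
  f(c_1) = f(1.700000) = 1.423000
  f(a) × f(c) < 0, new interval: [0.290000, 1.700000]
Iteration 2:
  c_2 = (0.290000 + 1.700000)/2 = 0.995000
  f(c_2) = f(0.995000) = -2.014950
  f(a) × f(c) ≥ 0, new interval: [0.995000, 1.700000]
Iteration 3:
  c_3 = (0.995000 + 1.700000)/2 = 1.347500
  f(c_3) = f(1.347500) = -0.674025
  f(a) × f(c) ≥ 0, new interval: [1.347500, 1.700000]

After 3 iteration(s), the approximation is c_3 = 1.347500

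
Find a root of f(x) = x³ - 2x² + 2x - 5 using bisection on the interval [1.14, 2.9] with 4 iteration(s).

f(x) = x³ - 2x² + 2x - 5
Initial interval: [1.14, 2.9]

Iteration 1:
  c_1 = (1.140000 + 2.900000)/2 = 2.020000
  f(c_1) = f(2.020000) = -0.878392
  f(a) × f(c) ≥ 0, new interval: [2.020000, 2.900000]
Iteration 2:
  c_2 = (2.020000 + 2.900000)/2 = 2.460000
  f(c_2) = f(2.460000) = 2.703736
  f(a) × f(c) < 0, new interval: [2.020000, 2.460000]
Iteration 3:
  c_3 = (2.020000 + 2.460000)/2 = 2.240000
  f(c_3) = f(2.240000) = 0.684224
  f(a) × f(c) < 0, new interval: [2.020000, 2.240000]
Iteration 4:
  c_4 = (2.020000 + 2.240000)/2 = 2.130000
  f(c_4) = f(2.130000) = -0.150203
  f(a) × f(c) ≥ 0, new interval: [2.130000, 2.240000]

After 4 iteration(s), the approximation is c_4 = 2.130000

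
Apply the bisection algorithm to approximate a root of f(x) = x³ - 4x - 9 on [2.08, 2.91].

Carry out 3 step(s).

f(x) = x³ - 4x - 9
Initial interval: [2.08, 2.91]

Iteration 1:
  c_1 = (2.080000 + 2.910000)/2 = 2.495000
  f(c_1) = f(2.495000) = -3.448563
  f(a) × f(c) ≥ 0, new interval: [2.495000, 2.910000]
Iteration 2:
  c_2 = (2.495000 + 2.910000)/2 = 2.702500
  f(c_2) = f(2.702500) = -0.072274
  f(a) × f(c) ≥ 0, new interval: [2.702500, 2.910000]
Iteration 3:
  c_3 = (2.702500 + 2.910000)/2 = 2.806250
  f(c_3) = f(2.806250) = 1.874328
  f(a) × f(c) < 0, new interval: [2.702500, 2.806250]

After 3 iteration(s), the approximation is c_3 = 2.806250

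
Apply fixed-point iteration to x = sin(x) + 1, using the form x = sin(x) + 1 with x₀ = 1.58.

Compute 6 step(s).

Equation: x = sin(x) + 1
Fixed-point form: x = sin(x) + 1
x₀ = 1.58

x_1 = g(1.580000) = 1.999958
x_2 = g(1.999958) = 1.909315
x_3 = g(1.909315) = 1.943248
x_4 = g(1.943248) = 1.931438
x_5 = g(1.931438) = 1.935671
x_6 = g(1.935671) = 1.934169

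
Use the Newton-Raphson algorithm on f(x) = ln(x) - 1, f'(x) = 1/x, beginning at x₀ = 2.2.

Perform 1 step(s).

f(x) = ln(x) - 1
f'(x) = 1/x
x₀ = 2.2

Newton-Raphson formula: x_{n+1} = x_n - f(x_n)/f'(x_n)

Iteration 1:
  f(2.200000) = -0.211543
  f'(2.200000) = 0.454545
  x_1 = 2.200000 - (-0.211543)/0.454545 = 2.665394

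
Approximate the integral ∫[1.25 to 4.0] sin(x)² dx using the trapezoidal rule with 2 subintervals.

f(x) = sin(x)²
a = 1.25, b = 4.0, n = 2
h = (b - a)/n = 1.375000

Trapezoidal rule: (h/2)[f(x₀) + 2f(x₁) + 2f(x₂) + ... + f(xₙ)]

x_0 = 1.2500, f(x_0) = 0.900572, coefficient = 1
x_1 = 2.6250, f(x_1) = 0.243957, coefficient = 2
x_2 = 4.0000, f(x_2) = 0.572750, coefficient = 1

I ≈ (1.375000/2) × 1.961236 = 1.348350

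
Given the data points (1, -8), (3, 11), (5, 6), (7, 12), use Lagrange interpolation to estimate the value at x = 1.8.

Lagrange interpolation formula:
P(x) = Σ yᵢ × Lᵢ(x)
where Lᵢ(x) = Π_{j≠i} (x - xⱼ)/(xᵢ - xⱼ)

L_0(1.8) = (1.8 - 3)/(1 - 3) × (1.8 - 5)/(1 - 5) × (1.8 - 7)/(1 - 7) = 0.416000
L_1(1.8) = (1.8 - 1)/(3 - 1) × (1.8 - 5)/(3 - 5) × (1.8 - 7)/(3 - 7) = 0.832000
L_2(1.8) = (1.8 - 1)/(5 - 1) × (1.8 - 3)/(5 - 3) × (1.8 - 7)/(5 - 7) = -0.312000
L_3(1.8) = (1.8 - 1)/(7 - 1) × (1.8 - 3)/(7 - 3) × (1.8 - 5)/(7 - 5) = 0.064000

P(1.8) = (-8)×L_0(1.8) + 11×L_1(1.8) + 6×L_2(1.8) + 12×L_3(1.8)
P(1.8) = 4.720000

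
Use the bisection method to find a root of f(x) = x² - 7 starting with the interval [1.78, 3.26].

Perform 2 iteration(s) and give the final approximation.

f(x) = x² - 7
Initial interval: [1.78, 3.26]

Iteration 1:
  c_1 = (1.780000 + 3.260000)/2 = 2.520000
  f(c_1) = f(2.520000) = -0.649600
  f(a) × f(c) ≥ 0, new interval: [2.520000, 3.260000]
Iteration 2:
  c_2 = (2.520000 + 3.260000)/2 = 2.890000
  f(c_2) = f(2.890000) = 1.352100
  f(a) × f(c) < 0, new interval: [2.520000, 2.890000]

After 2 iteration(s), the approximation is c_2 = 2.890000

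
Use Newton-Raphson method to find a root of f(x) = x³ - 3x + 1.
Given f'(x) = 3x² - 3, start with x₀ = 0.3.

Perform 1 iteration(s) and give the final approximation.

f(x) = x³ - 3x + 1
f'(x) = 3x² - 3
x₀ = 0.3

Newton-Raphson formula: x_{n+1} = x_n - f(x_n)/f'(x_n)

Iteration 1:
  f(0.300000) = 0.127000
  f'(0.300000) = -2.730000
  x_1 = 0.300000 - 0.127000/(-2.730000) = 0.346520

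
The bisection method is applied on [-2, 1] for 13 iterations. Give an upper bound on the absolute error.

Bisection error bound: |error| ≤ (b-a)/2^n
|error| ≤ (1 - (-2))/2^13 = 3/2^13
|error| ≤ 0.0003662109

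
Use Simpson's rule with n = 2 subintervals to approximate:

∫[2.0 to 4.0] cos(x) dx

f(x) = cos(x)
a = 2.0, b = 4.0, n = 2
h = (b - a)/n = 1.000000

Simpson's rule: (h/3)[f(x₀) + 4f(x₁) + 2f(x₂) + ... + f(xₙ)]

x_0 = 2.0000, f(x_0) = -0.416147, coefficient = 1
x_1 = 3.0000, f(x_1) = -0.989992, coefficient = 4
x_2 = 4.0000, f(x_2) = -0.653644, coefficient = 1

I ≈ (1.000000/3) × -5.029760 = -1.676587
Exact value: -1.666100
Error: 0.010487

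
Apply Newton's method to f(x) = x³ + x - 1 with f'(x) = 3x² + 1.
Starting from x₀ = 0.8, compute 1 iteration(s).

f(x) = x³ + x - 1
f'(x) = 3x² + 1
x₀ = 0.8

Newton-Raphson formula: x_{n+1} = x_n - f(x_n)/f'(x_n)

Iteration 1:
  f(0.800000) = 0.312000
  f'(0.800000) = 2.920000
  x_1 = 0.800000 - 0.312000/2.920000 = 0.693151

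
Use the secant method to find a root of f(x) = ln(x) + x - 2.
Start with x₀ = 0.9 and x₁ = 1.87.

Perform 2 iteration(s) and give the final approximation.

f(x) = ln(x) + x - 2
x₀ = 0.9, x₁ = 1.87

Secant formula: x_{n+1} = x_n - f(x_n)(x_n - x_{n-1})/(f(x_n) - f(x_{n-1}))

Iteration 1:
  f(0.900000) = -1.205361
  f(1.870000) = 0.495938
  x_2 = 1.870000 - 0.495938×(1.870000 - 0.900000)/(0.495938 - (-1.205361))
       = 1.587239
Iteration 2:
  f(1.870000) = 0.495938
  f(1.587239) = 0.049236
  x_3 = 1.587239 - 0.049236×(1.587239 - 1.870000)/(0.049236 - 0.495938)
       = 1.556073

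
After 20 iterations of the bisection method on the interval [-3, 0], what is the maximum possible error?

Bisection error bound: |error| ≤ (b-a)/2^n
|error| ≤ (0 - (-3))/2^20 = 3/2^20
|error| ≤ 0.0000028610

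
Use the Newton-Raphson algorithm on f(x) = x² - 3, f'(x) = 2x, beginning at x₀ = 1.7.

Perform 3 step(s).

f(x) = x² - 3
f'(x) = 2x
x₀ = 1.7

Newton-Raphson formula: x_{n+1} = x_n - f(x_n)/f'(x_n)

Iteration 1:
  f(1.700000) = -0.110000
  f'(1.700000) = 3.400000
  x_1 = 1.700000 - (-0.110000)/3.400000 = 1.732353
Iteration 2:
  f(1.732353) = 0.001047
  f'(1.732353) = 3.464706
  x_2 = 1.732353 - 0.001047/3.464706 = 1.732051
Iteration 3:
  f(1.732051) = 0.000000
  f'(1.732051) = 3.464102
  x_3 = 1.732051 - 0.000000/3.464102 = 1.732051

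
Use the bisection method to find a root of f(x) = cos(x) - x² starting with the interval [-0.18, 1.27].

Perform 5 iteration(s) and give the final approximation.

f(x) = cos(x) - x²
Initial interval: [-0.18, 1.27]

Iteration 1:
  c_1 = (-0.180000 + 1.270000)/2 = 0.545000
  f(c_1) = f(0.545000) = 0.558102
  f(a) × f(c) ≥ 0, new interval: [0.545000, 1.270000]
Iteration 2:
  c_2 = (0.545000 + 1.270000)/2 = 0.907500
  f(c_2) = f(0.907500) = -0.207839
  f(a) × f(c) < 0, new interval: [0.545000, 0.907500]
Iteration 3:
  c_3 = (0.545000 + 0.907500)/2 = 0.726250
  f(c_3) = f(0.726250) = 0.220231
  f(a) × f(c) ≥ 0, new interval: [0.726250, 0.907500]
Iteration 4:
  c_4 = (0.726250 + 0.907500)/2 = 0.816875
  f(c_4) = f(0.816875) = 0.017218
  f(a) × f(c) ≥ 0, new interval: [0.816875, 0.907500]
Iteration 5:
  c_5 = (0.816875 + 0.907500)/2 = 0.862187
  f(c_5) = f(0.862187) = -0.092589
  f(a) × f(c) < 0, new interval: [0.816875, 0.862187]

After 5 iteration(s), the approximation is c_5 = 0.862187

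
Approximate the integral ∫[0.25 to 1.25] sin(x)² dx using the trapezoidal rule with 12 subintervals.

f(x) = sin(x)²
a = 0.25, b = 1.25, n = 12
h = (b - a)/n = 0.083333

Trapezoidal rule: (h/2)[f(x₀) + 2f(x₁) + 2f(x₂) + ... + f(xₙ)]

x_0 = 0.2500, f(x_0) = 0.061209, coefficient = 1
x_1 = 0.3333, f(x_1) = 0.107056, coefficient = 2
x_2 = 0.4167, f(x_2) = 0.163794, coefficient = 2
x_3 = 0.5000, f(x_3) = 0.229849, coefficient = 2
x_4 = 0.5833, f(x_4) = 0.303391, coefficient = 2
x_5 = 0.6667, f(x_5) = 0.382381, coefficient = 2
x_6 = 0.7500, f(x_6) = 0.464631, coefficient = 2
x_7 = 0.8333, f(x_7) = 0.547862, coefficient = 2
x_8 = 0.9167, f(x_8) = 0.629766, coefficient = 2
x_9 = 1.0000, f(x_9) = 0.708073, coefficient = 2
x_10 = 1.0833, f(x_10) = 0.780615, coefficient = 2
x_11 = 1.1667, f(x_11) = 0.845379, coefficient = 2
x_12 = 1.2500, f(x_12) = 0.900572, coefficient = 1

I ≈ (0.083333/2) × 11.287375 = 0.470307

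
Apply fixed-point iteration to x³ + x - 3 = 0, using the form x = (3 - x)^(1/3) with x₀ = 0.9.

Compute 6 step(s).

Equation: x³ + x - 3 = 0
Fixed-point form: x = (3 - x)^(1/3)
x₀ = 0.9

x_1 = g(0.900000) = 1.280579
x_2 = g(1.280579) = 1.198011
x_3 = g(1.198011) = 1.216888
x_4 = g(1.216888) = 1.212624
x_5 = g(1.212624) = 1.213590
x_6 = g(1.213590) = 1.213371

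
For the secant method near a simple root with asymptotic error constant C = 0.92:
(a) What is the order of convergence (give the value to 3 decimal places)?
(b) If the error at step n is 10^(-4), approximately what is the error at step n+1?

(a) Secant method has superlinear convergence with order φ = (1+√5)/2 ≈ 1.618.
    This means |e_{n+1}| ≈ C|e_n|^1.618.

(b) With |e_n| = 10^(-4) and C = 0.92:
    |e_{n+1}| ≈ 0.92 × (10^(-4))^1.618 = 0.92 × 10^(-6.47)

(a) ≈ 1.618 (golden ratio); (b) |e_{n+1}| ≈ 3.102e-07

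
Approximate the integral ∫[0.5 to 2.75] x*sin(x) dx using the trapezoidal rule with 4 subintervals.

f(x) = x*sin(x)
a = 0.5, b = 2.75, n = 4
h = (b - a)/n = 0.562500

Trapezoidal rule: (h/2)[f(x₀) + 2f(x₁) + 2f(x₂) + ... + f(xₙ)]

x_0 = 0.5000, f(x_0) = 0.239713, coefficient = 1
x_1 = 1.0625, f(x_1) = 0.928173, coefficient = 2
x_2 = 1.6250, f(x_2) = 1.622613, coefficient = 2
x_3 = 2.1875, f(x_3) = 1.784539, coefficient = 2
x_4 = 2.7500, f(x_4) = 1.049568, coefficient = 1

I ≈ (0.562500/2) × 9.959932 = 2.801231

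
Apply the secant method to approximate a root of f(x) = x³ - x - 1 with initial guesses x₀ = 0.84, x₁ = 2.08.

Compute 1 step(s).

f(x) = x³ - x - 1
x₀ = 0.84, x₁ = 2.08

Secant formula: x_{n+1} = x_n - f(x_n)(x_n - x_{n-1})/(f(x_n) - f(x_{n-1}))

Iteration 1:
  f(0.840000) = -1.247296
  f(2.080000) = 5.918912
  x_2 = 2.080000 - 5.918912×(2.080000 - 0.840000)/(5.918912 - (-1.247296))
       = 1.055825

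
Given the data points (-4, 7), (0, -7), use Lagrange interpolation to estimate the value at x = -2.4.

Lagrange interpolation formula:
P(x) = Σ yᵢ × Lᵢ(x)
where Lᵢ(x) = Π_{j≠i} (x - xⱼ)/(xᵢ - xⱼ)

L_0(-2.4) = (-2.4 - 0)/(-4 - 0) = 0.600000
L_1(-2.4) = (-2.4 - (-4))/(0 - (-4)) = 0.400000

P(-2.4) = 7×L_0(-2.4) + (-7)×L_1(-2.4)
P(-2.4) = 1.400000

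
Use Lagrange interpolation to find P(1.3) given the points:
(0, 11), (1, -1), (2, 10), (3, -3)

Lagrange interpolation formula:
P(x) = Σ yᵢ × Lᵢ(x)
where Lᵢ(x) = Π_{j≠i} (x - xⱼ)/(xᵢ - xⱼ)

L_0(1.3) = (1.3 - 1)/(0 - 1) × (1.3 - 2)/(0 - 2) × (1.3 - 3)/(0 - 3) = -0.059500
L_1(1.3) = (1.3 - 0)/(1 - 0) × (1.3 - 2)/(1 - 2) × (1.3 - 3)/(1 - 3) = 0.773500
L_2(1.3) = (1.3 - 0)/(2 - 0) × (1.3 - 1)/(2 - 1) × (1.3 - 3)/(2 - 3) = 0.331500
L_3(1.3) = (1.3 - 0)/(3 - 0) × (1.3 - 1)/(3 - 1) × (1.3 - 2)/(3 - 2) = -0.045500

P(1.3) = 11×L_0(1.3) + (-1)×L_1(1.3) + 10×L_2(1.3) + (-3)×L_3(1.3)
P(1.3) = 2.023500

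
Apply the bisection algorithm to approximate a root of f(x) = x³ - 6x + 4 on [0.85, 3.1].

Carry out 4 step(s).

f(x) = x³ - 6x + 4
Initial interval: [0.85, 3.1]

Iteration 1:
  c_1 = (0.850000 + 3.100000)/2 = 1.975000
  f(c_1) = f(1.975000) = -0.146266
  f(a) × f(c) ≥ 0, new interval: [1.975000, 3.100000]
Iteration 2:
  c_2 = (1.975000 + 3.100000)/2 = 2.537500
  f(c_2) = f(2.537500) = 5.113725
  f(a) × f(c) < 0, new interval: [1.975000, 2.537500]
Iteration 3:
  c_3 = (1.975000 + 2.537500)/2 = 2.256250
  f(c_3) = f(2.256250) = 1.948311
  f(a) × f(c) < 0, new interval: [1.975000, 2.256250]
Iteration 4:
  c_4 = (1.975000 + 2.256250)/2 = 2.115625
  f(c_4) = f(2.115625) = 0.775511
  f(a) × f(c) < 0, new interval: [1.975000, 2.115625]

After 4 iteration(s), the approximation is c_4 = 2.115625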